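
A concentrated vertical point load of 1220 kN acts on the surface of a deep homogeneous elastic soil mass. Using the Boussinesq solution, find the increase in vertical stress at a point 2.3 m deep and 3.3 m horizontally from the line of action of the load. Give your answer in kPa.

Δσ_z ≈ 6.73 kPa

Boussinesq vertical stress below a point load on an elastic half-space:
Δσ_z = 3P/(2πz²) · [1 + (r/z)²]^(−5/2)
r/z = 3.3/2.3 = 1.4348; [1+(r/z)²]^(−5/2) = 0.061121.
Δσ_z = 3×1220/(2π×2.3²) × 0.061121 = 110.11 × 0.061121 = 6.73 kPa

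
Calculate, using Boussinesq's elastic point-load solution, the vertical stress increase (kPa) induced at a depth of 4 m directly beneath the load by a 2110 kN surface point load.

Δσ_z ≈ 63 kPa

Boussinesq vertical stress below a point load on an elastic half-space:
Δσ_z = 3P/(2πz²) · [1 + (r/z)²]^(−5/2)
r/z = 0/4 = 0; [1+(r/z)²]^(−5/2) = 1.
Δσ_z = 3×2110/(2π×4²) × 1 = 62.966 × 1 = 62.97 kPa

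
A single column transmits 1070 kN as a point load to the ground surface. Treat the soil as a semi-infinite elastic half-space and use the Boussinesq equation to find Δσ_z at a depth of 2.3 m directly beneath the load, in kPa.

Δσ_z ≈ 96.6 kPa

Boussinesq vertical stress below a point load on an elastic half-space:
Δσ_z = 3P/(2πz²) · [1 + (r/z)²]^(−5/2)
r/z = 0/2.3 = 0; [1+(r/z)²]^(−5/2) = 1.
Δσ_z = 3×1070/(2π×2.3²) × 1 = 96.576 × 1 = 96.58 kPa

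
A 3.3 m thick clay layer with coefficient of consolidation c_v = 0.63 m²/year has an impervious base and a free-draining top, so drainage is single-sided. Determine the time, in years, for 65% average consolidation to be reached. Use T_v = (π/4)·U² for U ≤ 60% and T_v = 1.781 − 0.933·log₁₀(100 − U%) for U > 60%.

Drainage path length: H_d = H = 3.3 m (single drainage).
U > 60%: T_v = 1.781 − 0.933·log₁₀(100 − 65) = 0.34038.
t = T_v·H_d²/c_v = 0.34038×3.3²/0.63 = 5.884 years.

t ≈ 5.88 years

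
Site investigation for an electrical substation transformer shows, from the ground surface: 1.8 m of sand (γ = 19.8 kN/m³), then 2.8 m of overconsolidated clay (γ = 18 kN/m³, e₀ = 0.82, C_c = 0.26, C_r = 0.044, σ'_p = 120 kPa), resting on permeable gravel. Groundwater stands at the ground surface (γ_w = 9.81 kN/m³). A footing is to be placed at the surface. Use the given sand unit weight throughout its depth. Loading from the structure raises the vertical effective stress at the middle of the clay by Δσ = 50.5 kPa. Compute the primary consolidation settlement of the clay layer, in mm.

Mid-depth of clay below the ground surface: z = 1.8 + 2.8/2 = 3.2 m.
Total vertical stress at mid-clay: σ_v = 19.8×1.8 + 18×1.4 = 60.84 kPa.
Pore pressure: u = 9.81×(3.2 − 0) = 31.392 kPa.
Initial effective stress: σ'_0 = σ_v − u = 60.84 − 31.392 = 29.448 kPa.
Final effective stress: σ'_f = 29.448 + 50.5 = 79.948 kPa.
σ'_f = 79.948 ≤ σ'_p = 120 kPa, so the clay remains overconsolidated and only the recompression index applies:
S_c = C_r·H/(1+e₀)·log₁₀(σ'_f/σ'_0) = 0.044×2.8/1.82×log₁₀(79.948/29.448)
    = 0.067694 × 0.43375 = 0.02936 m

S_c ≈ 29.4 mm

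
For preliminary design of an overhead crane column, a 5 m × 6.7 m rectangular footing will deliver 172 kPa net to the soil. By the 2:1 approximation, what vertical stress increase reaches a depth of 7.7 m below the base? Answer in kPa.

By the 2:1 method the load spreads at 1 horizontal : 2 vertical, so at depth z the loaded area has grown by z in each plan dimension:
Δσ = qBL/((B+z)(L+z)) = 172×5×6.7/((5+7.7)(6.7+7.7)) = 31.507 kPa

Δσ_z ≈ 31.5 kPa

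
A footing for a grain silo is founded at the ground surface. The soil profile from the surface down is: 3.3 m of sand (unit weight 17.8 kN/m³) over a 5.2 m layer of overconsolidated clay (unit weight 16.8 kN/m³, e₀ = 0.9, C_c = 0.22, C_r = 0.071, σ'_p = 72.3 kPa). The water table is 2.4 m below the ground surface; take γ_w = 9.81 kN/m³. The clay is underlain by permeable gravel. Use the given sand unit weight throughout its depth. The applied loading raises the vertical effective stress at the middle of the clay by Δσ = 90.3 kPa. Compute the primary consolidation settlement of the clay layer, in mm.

S_c ≈ 210 mm

Mid-depth of clay below the ground surface: z = 3.3 + 5.2/2 = 5.9 m.
Total vertical stress at mid-clay: σ_v = 17.8×3.3 + 16.8×2.6 = 102.42 kPa.
Pore pressure: u = 9.81×(5.9 − 2.4) = 34.335 kPa.
Initial effective stress: σ'_0 = σ_v − u = 102.42 − 34.335 = 68.085 kPa.
Final effective stress: σ'_f = 68.085 + 90.3 = 158.38 kPa.
σ'_f = 158.38 > σ'_p = 72.3 kPa, so the stress path crosses the preconsolidation pressure — recompression up to σ'_p, then virgin compression beyond:
S_c = H/(1+e₀)·[C_r·log₁₀(σ'_p/σ'_0) + C_c·log₁₀(σ'_f/σ'_p)]
    = 5.2/1.9 × [0.071×log₁₀(72.3/68.085) + 0.22×log₁₀(158.38/72.3)]
    = 2.7368 × [0.0018522 + 0.074924] = 0.2101 m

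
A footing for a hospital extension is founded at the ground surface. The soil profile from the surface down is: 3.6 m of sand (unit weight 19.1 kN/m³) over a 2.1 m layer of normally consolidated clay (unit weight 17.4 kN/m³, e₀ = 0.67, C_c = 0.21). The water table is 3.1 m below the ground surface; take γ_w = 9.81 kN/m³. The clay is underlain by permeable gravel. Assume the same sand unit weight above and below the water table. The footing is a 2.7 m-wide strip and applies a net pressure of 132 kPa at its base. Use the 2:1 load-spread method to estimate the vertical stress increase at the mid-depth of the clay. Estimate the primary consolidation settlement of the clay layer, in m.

Mid-depth of clay below the ground surface: z = 3.6 + 2.1/2 = 4.65 m.
Total vertical stress at mid-clay: σ_v = 19.1×3.6 + 17.4×1.05 = 87.03 kPa.
Pore pressure: u = 9.81×(4.65 − 3.1) = 15.206 kPa.
Initial effective stress: σ'_0 = σ_v − u = 87.03 − 15.206 = 71.824 kPa.
Stress increase at mid-clay by the 2:1 spreading method:
Δσ = qB/(B+z) = 132×2.7/(2.7+4.65) = 48.49 kPa
Final effective stress: σ'_f = σ'_0 + Δσ = 71.824 + 48.49 = 120.31 kPa.
Normally consolidated clay, so the full stress increment lies on the virgin compression line:
S_c = C_c·H/(1+e₀)·log₁₀(σ'_f/σ'_0) = 0.21×2.1/(1+0.67)×log₁₀(120.31/71.824)
    = 0.26407 × 0.22403 = 0.05916 m

S_c ≈ 0.0592 m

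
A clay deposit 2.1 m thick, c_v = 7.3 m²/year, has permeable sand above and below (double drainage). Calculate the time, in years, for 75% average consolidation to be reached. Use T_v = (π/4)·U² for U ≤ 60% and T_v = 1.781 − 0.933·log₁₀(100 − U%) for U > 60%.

Drainage path length: H_d = H/2 = 1.05 m (double drainage).
U > 60%: T_v = 1.781 − 0.933·log₁₀(100 − 75) = 0.47672.
t = T_v·H_d²/c_v = 0.47672×1.05²/7.3 = 0.072 years.

t ≈ 0.072 years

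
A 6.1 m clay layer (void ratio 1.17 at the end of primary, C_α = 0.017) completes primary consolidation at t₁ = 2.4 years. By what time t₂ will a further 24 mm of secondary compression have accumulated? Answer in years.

t₂ ≈ 7.63 years

S_s = C_α·H/(1+e_p)·log₁₀(t₂/t₁) ⇒ log₁₀(t₂/t₁) = S_s·(1+e_p)/(C_α·H).
log₁₀(t₂/t₁) = 0.024 × (1+1.17) / (0.017×6.1) = 0.5022
t₂ = t₁ × 10^0.5022 = 2.4 × 3.178 = 7.628 years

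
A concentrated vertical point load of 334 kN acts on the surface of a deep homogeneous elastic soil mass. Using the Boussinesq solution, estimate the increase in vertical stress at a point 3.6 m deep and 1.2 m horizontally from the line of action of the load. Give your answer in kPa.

Boussinesq vertical stress below a point load on an elastic half-space:
Δσ_z = 3P/(2πz²) · [1 + (r/z)²]^(−5/2)
r/z = 1.2/3.6 = 0.33333; [1+(r/z)²]^(−5/2) = 0.76843.
Δσ_z = 3×334/(2π×3.6²) × 0.76843 = 12.305 × 0.76843 = 9.456 kPa

Δσ_z ≈ 9.46 kPa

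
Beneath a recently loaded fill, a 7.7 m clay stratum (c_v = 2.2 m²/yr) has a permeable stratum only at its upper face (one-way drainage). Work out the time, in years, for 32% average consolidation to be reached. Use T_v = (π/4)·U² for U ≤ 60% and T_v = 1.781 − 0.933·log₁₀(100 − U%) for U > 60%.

Drainage path length: H_d = H = 7.7 m (single drainage).
U ≤ 60%: T_v = (π/4)·U² = (π/4)×0.32² = 0.080425.
t = T_v·H_d²/c_v = 0.080425×7.7²/2.2 = 2.167 years.

t ≈ 2.17 years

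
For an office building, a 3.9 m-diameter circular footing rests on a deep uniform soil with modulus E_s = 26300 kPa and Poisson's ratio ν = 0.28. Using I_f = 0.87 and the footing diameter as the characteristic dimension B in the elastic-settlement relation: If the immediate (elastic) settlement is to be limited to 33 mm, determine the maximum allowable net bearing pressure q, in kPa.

q ≈ 278 kPa

S_e = q·B·(1−ν²)/E_s · I_f  ⇒  q = S_e·E_s / (B·(1−ν²)·I_f).
q = 0.033 × 26300 / (3.9 × 0.9216 × 0.87) = 277.6 kPa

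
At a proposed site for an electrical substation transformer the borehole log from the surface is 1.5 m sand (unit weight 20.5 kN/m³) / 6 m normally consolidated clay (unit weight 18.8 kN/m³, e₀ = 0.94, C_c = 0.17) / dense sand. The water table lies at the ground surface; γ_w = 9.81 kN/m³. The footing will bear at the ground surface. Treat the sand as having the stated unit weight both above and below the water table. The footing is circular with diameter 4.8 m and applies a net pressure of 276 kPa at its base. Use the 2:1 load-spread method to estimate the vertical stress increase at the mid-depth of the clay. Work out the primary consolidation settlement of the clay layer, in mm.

Mid-depth of clay below the ground surface: z = 1.5 + 6/2 = 4.5 m.
Total vertical stress at mid-clay: σ_v = 20.5×1.5 + 18.8×3 = 87.15 kPa.
Pore pressure: u = 9.81×(4.5 − 0) = 44.145 kPa.
Initial effective stress: σ'_0 = σ_v − u = 87.15 − 44.145 = 43.005 kPa.
Stress increase at mid-clay by the 2:1 spreading method:
Δσ ≈ qD²/(D+z)² = 276×4.8²/(4.8+4.5)² = 73.523 kPa
Final effective stress: σ'_f = σ'_0 + Δσ = 43.005 + 73.523 = 116.53 kPa.
Normally consolidated clay, so the full stress increment lies on the virgin compression line:
S_c = C_c·H/(1+e₀)·log₁₀(σ'_f/σ'_0) = 0.17×6/(1+0.94)×log₁₀(116.53/43.005)
    = 0.52577 × 0.43292 = 0.2276 m

S_c ≈ 228 mm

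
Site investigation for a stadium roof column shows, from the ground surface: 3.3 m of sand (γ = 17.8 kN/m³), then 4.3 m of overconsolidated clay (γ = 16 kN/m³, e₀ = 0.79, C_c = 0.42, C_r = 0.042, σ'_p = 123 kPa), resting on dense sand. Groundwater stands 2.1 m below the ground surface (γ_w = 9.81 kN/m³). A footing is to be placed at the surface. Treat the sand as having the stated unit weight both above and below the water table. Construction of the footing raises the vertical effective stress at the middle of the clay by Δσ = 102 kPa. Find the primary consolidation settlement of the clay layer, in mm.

Mid-depth of clay below the ground surface: z = 3.3 + 4.3/2 = 5.45 m.
Total vertical stress at mid-clay: σ_v = 17.8×3.3 + 16×2.15 = 93.14 kPa.
Pore pressure: u = 9.81×(5.45 − 2.1) = 32.864 kPa.
Initial effective stress: σ'_0 = σ_v − u = 93.14 − 32.864 = 60.276 kPa.
Final effective stress: σ'_f = 60.276 + 102 = 162.28 kPa.
σ'_f = 162.28 > σ'_p = 123 kPa, so the stress path crosses the preconsolidation pressure — recompression up to σ'_p, then virgin compression beyond:
S_c = H/(1+e₀)·[C_r·log₁₀(σ'_p/σ'_0) + C_c·log₁₀(σ'_f/σ'_p)]
    = 4.3/1.79 × [0.042×log₁₀(123/60.276) + 0.42×log₁₀(162.28/123)]
    = 2.4022 × [0.01301 + 0.050551] = 0.1527 m

S_c ≈ 153 mm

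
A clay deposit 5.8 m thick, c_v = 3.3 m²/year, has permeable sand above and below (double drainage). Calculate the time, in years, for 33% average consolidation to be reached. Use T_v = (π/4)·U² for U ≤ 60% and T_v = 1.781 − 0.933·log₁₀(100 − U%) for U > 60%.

Drainage path length: H_d = H/2 = 2.9 m (double drainage).
U ≤ 60%: T_v = (π/4)·U² = (π/4)×0.33² = 0.08553.
t = T_v·H_d²/c_v = 0.08553×2.9²/3.3 = 0.218 years.

t ≈ 0.218 years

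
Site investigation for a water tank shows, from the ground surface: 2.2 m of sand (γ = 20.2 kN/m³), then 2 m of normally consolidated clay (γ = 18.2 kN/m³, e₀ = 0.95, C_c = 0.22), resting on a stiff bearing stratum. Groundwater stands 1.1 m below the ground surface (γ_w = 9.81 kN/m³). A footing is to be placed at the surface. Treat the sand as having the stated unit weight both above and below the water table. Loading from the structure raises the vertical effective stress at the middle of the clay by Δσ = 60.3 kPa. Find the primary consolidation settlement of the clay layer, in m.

Mid-depth of clay below the ground surface: z = 2.2 + 2/2 = 3.2 m.
Total vertical stress at mid-clay: σ_v = 20.2×2.2 + 18.2×1 = 62.64 kPa.
Pore pressure: u = 9.81×(3.2 − 1.1) = 20.601 kPa.
Initial effective stress: σ'_0 = σ_v − u = 62.64 − 20.601 = 42.039 kPa.
Final effective stress: σ'_f = σ'_0 + Δσ = 42.039 + 60.3 = 102.34 kPa.
Normally consolidated clay, so the full stress increment lies on the virgin compression line:
S_c = C_c·H/(1+e₀)·log₁₀(σ'_f/σ'_0) = 0.22×2/(1+0.95)×log₁₀(102.34/42.039)
    = 0.22564 × 0.38639 = 0.08719 m

S_c ≈ 0.0872 m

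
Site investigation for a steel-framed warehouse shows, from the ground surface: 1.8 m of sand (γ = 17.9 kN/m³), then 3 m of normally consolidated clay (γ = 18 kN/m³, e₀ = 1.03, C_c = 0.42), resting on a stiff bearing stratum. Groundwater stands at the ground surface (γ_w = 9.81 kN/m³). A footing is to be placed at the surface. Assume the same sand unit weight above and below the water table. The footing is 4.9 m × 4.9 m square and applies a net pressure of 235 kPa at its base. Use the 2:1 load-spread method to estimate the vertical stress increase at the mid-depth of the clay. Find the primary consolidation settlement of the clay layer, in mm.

Mid-depth of clay below the ground surface: z = 1.8 + 3/2 = 3.3 m.
Total vertical stress at mid-clay: σ_v = 17.9×1.8 + 18×1.5 = 59.22 kPa.
Pore pressure: u = 9.81×(3.3 − 0) = 32.373 kPa.
Initial effective stress: σ'_0 = σ_v − u = 59.22 − 32.373 = 26.847 kPa.
Stress increase at mid-clay by the 2:1 spreading method:
Δσ = qBL/((B+z)(L+z)) = 235×4.9×4.9/((4.9+3.3)(4.9+3.3)) = 83.914 kPa
Final effective stress: σ'_f = σ'_0 + Δσ = 26.847 + 83.914 = 110.76 kPa.
Normally consolidated clay, so the full stress increment lies on the virgin compression line:
S_c = C_c·H/(1+e₀)·log₁₀(σ'_f/σ'_0) = 0.42×3/(1+1.03)×log₁₀(110.76/26.847)
    = 0.62069 × 0.61549 = 0.382 m

S_c ≈ 382 mm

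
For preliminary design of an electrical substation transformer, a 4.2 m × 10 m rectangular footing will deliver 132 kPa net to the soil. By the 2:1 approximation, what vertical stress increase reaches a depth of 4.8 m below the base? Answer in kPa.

Δσ_z ≈ 41.6 kPa

By the 2:1 method the load spreads at 1 horizontal : 2 vertical, so at depth z the loaded area has grown by z in each plan dimension:
Δσ = qBL/((B+z)(L+z)) = 132×4.2×10/((4.2+4.8)(10+4.8)) = 41.622 kPa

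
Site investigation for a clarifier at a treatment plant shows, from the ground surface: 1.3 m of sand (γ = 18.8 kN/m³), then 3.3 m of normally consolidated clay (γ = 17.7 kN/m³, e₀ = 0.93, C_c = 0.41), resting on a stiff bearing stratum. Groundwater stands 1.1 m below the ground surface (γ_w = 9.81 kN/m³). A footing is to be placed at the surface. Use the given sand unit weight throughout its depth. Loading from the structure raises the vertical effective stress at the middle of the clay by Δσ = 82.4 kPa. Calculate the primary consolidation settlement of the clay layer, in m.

S_c ≈ 0.365 m

Mid-depth of clay below the ground surface: z = 1.3 + 3.3/2 = 2.95 m.
Total vertical stress at mid-clay: σ_v = 18.8×1.3 + 17.7×1.65 = 53.645 kPa.
Pore pressure: u = 9.81×(2.95 − 1.1) = 18.149 kPa.
Initial effective stress: σ'_0 = σ_v − u = 53.645 − 18.149 = 35.496 kPa.
Final effective stress: σ'_f = σ'_0 + Δσ = 35.496 + 82.4 = 117.9 kPa.
Normally consolidated clay, so the full stress increment lies on the virgin compression line:
S_c = C_c·H/(1+e₀)·log₁₀(σ'_f/σ'_0) = 0.41×3.3/(1+0.93)×log₁₀(117.9/35.496)
    = 0.70104 × 0.52133 = 0.3655 m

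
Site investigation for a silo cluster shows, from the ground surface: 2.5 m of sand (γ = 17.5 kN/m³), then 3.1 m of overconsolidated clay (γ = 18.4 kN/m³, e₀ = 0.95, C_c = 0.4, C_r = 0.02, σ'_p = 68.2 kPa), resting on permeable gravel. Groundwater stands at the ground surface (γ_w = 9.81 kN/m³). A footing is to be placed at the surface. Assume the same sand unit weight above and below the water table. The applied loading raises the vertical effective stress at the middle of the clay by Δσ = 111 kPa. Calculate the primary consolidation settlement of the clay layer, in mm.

Mid-depth of clay below the ground surface: z = 2.5 + 3.1/2 = 4.05 m.
Total vertical stress at mid-clay: σ_v = 17.5×2.5 + 18.4×1.55 = 72.27 kPa.
Pore pressure: u = 9.81×(4.05 − 0) = 39.73 kPa.
Initial effective stress: σ'_0 = σ_v − u = 72.27 − 39.73 = 32.54 kPa.
Final effective stress: σ'_f = 32.54 + 111 = 143.54 kPa.
σ'_f = 143.54 > σ'_p = 68.2 kPa, so the stress path crosses the preconsolidation pressure — recompression up to σ'_p, then virgin compression beyond:
S_c = H/(1+e₀)·[C_r·log₁₀(σ'_p/σ'_0) + C_c·log₁₀(σ'_f/σ'_p)]
    = 3.1/1.95 × [0.02×log₁₀(68.2/32.54) + 0.4×log₁₀(143.54/68.2)]
    = 1.5897 × [0.0064273 + 0.12928] = 0.2157 m

S_c ≈ 216 mm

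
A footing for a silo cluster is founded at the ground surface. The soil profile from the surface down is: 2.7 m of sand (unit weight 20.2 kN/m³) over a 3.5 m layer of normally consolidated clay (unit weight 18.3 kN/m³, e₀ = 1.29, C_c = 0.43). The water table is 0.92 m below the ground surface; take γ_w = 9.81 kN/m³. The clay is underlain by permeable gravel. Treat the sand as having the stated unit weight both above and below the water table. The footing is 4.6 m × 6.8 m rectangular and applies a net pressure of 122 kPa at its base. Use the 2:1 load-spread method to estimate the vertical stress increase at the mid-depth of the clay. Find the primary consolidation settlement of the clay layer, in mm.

Mid-depth of clay below the ground surface: z = 2.7 + 3.5/2 = 4.45 m.
Total vertical stress at mid-clay: σ_v = 20.2×2.7 + 18.3×1.75 = 86.565 kPa.
Pore pressure: u = 9.81×(4.45 − 0.92) = 34.629 kPa.
Initial effective stress: σ'_0 = σ_v − u = 86.565 − 34.629 = 51.936 kPa.
Stress increase at mid-clay by the 2:1 spreading method:
Δσ = qBL/((B+z)(L+z)) = 122×4.6×6.8/((4.6+4.45)(6.8+4.45)) = 37.482 kPa
Final effective stress: σ'_f = σ'_0 + Δσ = 51.936 + 37.482 = 89.418 kPa.
Normally consolidated clay, so the full stress increment lies on the virgin compression line:
S_c = C_c·H/(1+e₀)·log₁₀(σ'_f/σ'_0) = 0.43×3.5/(1+1.29)×log₁₀(89.418/51.936)
    = 0.65721 × 0.23596 = 0.1551 m

S_c ≈ 155 mm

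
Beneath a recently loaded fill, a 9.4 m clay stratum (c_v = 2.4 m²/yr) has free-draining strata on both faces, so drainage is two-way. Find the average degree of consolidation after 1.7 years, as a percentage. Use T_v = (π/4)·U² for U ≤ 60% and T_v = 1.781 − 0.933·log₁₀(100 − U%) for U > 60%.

Drainage path length: H_d = H/2 = 4.7 m (double drainage).
T_v = c_v·t/H_d² = 2.4×1.7/4.7² = 0.1847.
T_v = 0.1847 corresponds to the U ≤ 60% branch:
U = √(4T_v/π) = 0.4849

U ≈ 48.5 %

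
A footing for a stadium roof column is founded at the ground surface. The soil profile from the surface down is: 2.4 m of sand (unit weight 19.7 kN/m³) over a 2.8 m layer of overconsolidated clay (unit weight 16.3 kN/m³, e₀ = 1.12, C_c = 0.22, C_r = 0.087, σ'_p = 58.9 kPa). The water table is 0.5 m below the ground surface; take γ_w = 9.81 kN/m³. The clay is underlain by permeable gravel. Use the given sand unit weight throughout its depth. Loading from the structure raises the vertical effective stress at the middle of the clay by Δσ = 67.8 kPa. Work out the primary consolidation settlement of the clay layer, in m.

Mid-depth of clay below the ground surface: z = 2.4 + 2.8/2 = 3.8 m.
Total vertical stress at mid-clay: σ_v = 19.7×2.4 + 16.3×1.4 = 70.1 kPa.
Pore pressure: u = 9.81×(3.8 − 0.5) = 32.373 kPa.
Initial effective stress: σ'_0 = σ_v − u = 70.1 − 32.373 = 37.727 kPa.
Final effective stress: σ'_f = 37.727 + 67.8 = 105.53 kPa.
σ'_f = 105.53 > σ'_p = 58.9 kPa, so the stress path crosses the preconsolidation pressure — recompression up to σ'_p, then virgin compression beyond:
S_c = H/(1+e₀)·[C_r·log₁₀(σ'_p/σ'_0) + C_c·log₁₀(σ'_f/σ'_p)]
    = 2.8/2.12 × [0.087×log₁₀(58.9/37.727) + 0.22×log₁₀(105.53/58.9)]
    = 1.3208 × [0.016831 + 0.055717] = 0.09582 m

S_c ≈ 0.0958 m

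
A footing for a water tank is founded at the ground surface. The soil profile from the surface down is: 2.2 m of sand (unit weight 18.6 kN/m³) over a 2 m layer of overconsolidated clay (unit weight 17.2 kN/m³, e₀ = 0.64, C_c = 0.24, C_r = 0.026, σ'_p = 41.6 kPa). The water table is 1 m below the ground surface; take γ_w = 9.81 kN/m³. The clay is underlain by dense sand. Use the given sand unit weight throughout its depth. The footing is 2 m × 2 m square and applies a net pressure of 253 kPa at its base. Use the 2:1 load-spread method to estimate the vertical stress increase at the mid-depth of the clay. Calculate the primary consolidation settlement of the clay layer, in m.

Mid-depth of clay below the ground surface: z = 2.2 + 2/2 = 3.2 m.
Total vertical stress at mid-clay: σ_v = 18.6×2.2 + 17.2×1 = 58.12 kPa.
Pore pressure: u = 9.81×(3.2 − 1) = 21.582 kPa.
Initial effective stress: σ'_0 = σ_v − u = 58.12 − 21.582 = 36.538 kPa.
Stress increase at mid-clay by the 2:1 spreading method:
Δσ = qBL/((B+z)(L+z)) = 253×2×2/((2+3.2)(2+3.2)) = 37.426 kPa
Final effective stress: σ'_f = 36.538 + 37.426 = 73.964 kPa.
σ'_f = 73.964 > σ'_p = 41.6 kPa, so the stress path crosses the preconsolidation pressure — recompression up to σ'_p, then virgin compression beyond:
S_c = H/(1+e₀)·[C_r·log₁₀(σ'_p/σ'_0) + C_c·log₁₀(σ'_f/σ'_p)]
    = 2/1.64 × [0.026×log₁₀(41.6/36.538) + 0.24×log₁₀(73.964/41.6)]
    = 1.2195 × [0.0014651 + 0.059982] = 0.07493 m

S_c ≈ 0.0749 m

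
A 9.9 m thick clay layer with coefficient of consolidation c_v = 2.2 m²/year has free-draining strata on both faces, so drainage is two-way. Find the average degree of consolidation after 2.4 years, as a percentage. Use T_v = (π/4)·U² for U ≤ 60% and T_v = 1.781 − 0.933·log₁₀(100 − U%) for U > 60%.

Drainage path length: H_d = H/2 = 4.95 m (double drainage).
T_v = c_v·t/H_d² = 2.2×2.4/4.95² = 0.21549.
T_v = 0.21549 corresponds to the U ≤ 60% branch:
U = √(4T_v/π) = 0.5238

U ≈ 52.4 %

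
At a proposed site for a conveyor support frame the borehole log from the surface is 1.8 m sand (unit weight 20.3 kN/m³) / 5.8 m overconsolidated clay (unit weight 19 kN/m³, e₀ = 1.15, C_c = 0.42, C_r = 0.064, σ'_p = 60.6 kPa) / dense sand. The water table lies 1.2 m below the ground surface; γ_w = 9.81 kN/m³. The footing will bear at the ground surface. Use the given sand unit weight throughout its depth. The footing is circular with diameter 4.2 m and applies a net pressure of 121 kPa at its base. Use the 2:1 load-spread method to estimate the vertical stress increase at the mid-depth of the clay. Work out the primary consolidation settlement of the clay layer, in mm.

Mid-depth of clay below the ground surface: z = 1.8 + 5.8/2 = 4.7 m.
Total vertical stress at mid-clay: σ_v = 20.3×1.8 + 19×2.9 = 91.64 kPa.
Pore pressure: u = 9.81×(4.7 − 1.2) = 34.335 kPa.
Initial effective stress: σ'_0 = σ_v − u = 91.64 − 34.335 = 57.305 kPa.
Stress increase at mid-clay by the 2:1 spreading method:
Δσ ≈ qD²/(D+z)² = 121×4.2²/(4.2+4.7)² = 26.947 kPa
Final effective stress: σ'_f = 57.305 + 26.947 = 84.252 kPa.
σ'_f = 84.252 > σ'_p = 60.6 kPa, so the stress path crosses the preconsolidation pressure — recompression up to σ'_p, then virgin compression beyond:
S_c = H/(1+e₀)·[C_r·log₁₀(σ'_p/σ'_0) + C_c·log₁₀(σ'_f/σ'_p)]
    = 5.8/2.15 × [0.064×log₁₀(60.6/57.305) + 0.42×log₁₀(84.252/60.6)]
    = 2.6977 × [0.0015539 + 0.060105] = 0.1663 m

S_c ≈ 166 mm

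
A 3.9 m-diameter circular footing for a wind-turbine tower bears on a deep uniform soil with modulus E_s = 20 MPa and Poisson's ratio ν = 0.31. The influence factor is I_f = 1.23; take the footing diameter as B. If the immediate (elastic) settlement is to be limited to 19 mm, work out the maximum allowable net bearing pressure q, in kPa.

q ≈ 87.6 kPa

E_s = 20 MPa = 20000 kPa.
S_e = q·B·(1−ν²)/E_s · I_f  ⇒  q = S_e·E_s / (B·(1−ν²)·I_f).
q = 0.019 × 20000 / (3.9 × 0.9039 × 1.23) = 87.64 kPa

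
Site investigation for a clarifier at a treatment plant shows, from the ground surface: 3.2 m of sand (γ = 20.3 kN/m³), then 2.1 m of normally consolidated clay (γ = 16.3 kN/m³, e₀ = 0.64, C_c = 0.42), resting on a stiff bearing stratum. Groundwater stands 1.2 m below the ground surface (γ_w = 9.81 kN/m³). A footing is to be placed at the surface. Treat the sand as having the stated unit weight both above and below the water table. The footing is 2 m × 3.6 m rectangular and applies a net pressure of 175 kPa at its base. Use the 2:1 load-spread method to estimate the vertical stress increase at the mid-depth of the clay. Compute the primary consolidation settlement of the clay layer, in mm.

Mid-depth of clay below the ground surface: z = 3.2 + 2.1/2 = 4.25 m.
Total vertical stress at mid-clay: σ_v = 20.3×3.2 + 16.3×1.05 = 82.075 kPa.
Pore pressure: u = 9.81×(4.25 − 1.2) = 29.921 kPa.
Initial effective stress: σ'_0 = σ_v − u = 82.075 − 29.921 = 52.154 kPa.
Stress increase at mid-clay by the 2:1 spreading method:
Δσ = qBL/((B+z)(L+z)) = 175×2×3.6/((2+4.25)(3.6+4.25)) = 25.682 kPa
Final effective stress: σ'_f = σ'_0 + Δσ = 52.154 + 25.682 = 77.836 kPa.
Normally consolidated clay, so the full stress increment lies on the virgin compression line:
S_c = C_c·H/(1+e₀)·log₁₀(σ'_f/σ'_0) = 0.42×2.1/(1+0.64)×log₁₀(77.836/52.154)
    = 0.5378 × 0.17389 = 0.09352 m

S_c ≈ 93.5 mm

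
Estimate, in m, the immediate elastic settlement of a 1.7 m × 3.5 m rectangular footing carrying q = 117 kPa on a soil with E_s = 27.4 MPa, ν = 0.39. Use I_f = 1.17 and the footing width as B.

S_e ≈ 0.0072 m

Immediate (elastic) settlement: S_e = q·B·(1−ν²)/E_s · I_f.
E_s = 27.4 MPa = 27400 kPa.
S_e = 117 × 1.7 × (1 − 0.39²) / 27400 × 1.17
    = 117 × 1.7 × 0.8479 / 27400 × 1.17
    = 0.007201 m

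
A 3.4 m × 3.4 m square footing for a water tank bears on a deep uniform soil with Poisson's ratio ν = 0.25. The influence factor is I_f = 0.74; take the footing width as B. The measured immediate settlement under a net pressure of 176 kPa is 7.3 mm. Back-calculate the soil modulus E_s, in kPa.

E_s ≈ 56900 kPa

S_e = q·B·(1−ν²)/E_s · I_f  ⇒  E_s = q·B·(1−ν²)·I_f / S_e.
E_s = 176 × 3.4 × 0.9375 × 0.74 / 0.0073 = 56870 kPa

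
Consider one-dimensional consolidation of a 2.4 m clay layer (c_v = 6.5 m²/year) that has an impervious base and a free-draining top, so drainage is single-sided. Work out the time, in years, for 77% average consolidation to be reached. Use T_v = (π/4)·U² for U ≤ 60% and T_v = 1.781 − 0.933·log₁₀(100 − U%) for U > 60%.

Drainage path length: H_d = H = 2.4 m (single drainage).
U > 60%: T_v = 1.781 − 0.933·log₁₀(100 − 77) = 0.51051.
t = T_v·H_d²/c_v = 0.51051×2.4²/6.5 = 0.4524 years.

t ≈ 0.452 years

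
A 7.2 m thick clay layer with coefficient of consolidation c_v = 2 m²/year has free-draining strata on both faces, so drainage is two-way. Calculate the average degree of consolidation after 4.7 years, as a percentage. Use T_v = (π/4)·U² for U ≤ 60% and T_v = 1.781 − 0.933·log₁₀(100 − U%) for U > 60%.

U ≈ 86.5 %

Drainage path length: H_d = H/2 = 3.6 m (double drainage).
T_v = c_v·t/H_d² = 2×4.7/3.6² = 0.72531.
T_v = 0.72531 corresponds to the U > 60% branch:
U = 1 − 10^((1.781 − T_v)/0.933)/100 = 0.8646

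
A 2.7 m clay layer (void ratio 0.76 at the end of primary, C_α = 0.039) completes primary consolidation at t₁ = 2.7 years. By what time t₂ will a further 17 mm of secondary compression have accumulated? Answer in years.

S_s = C_α·H/(1+e_p)·log₁₀(t₂/t₁) ⇒ log₁₀(t₂/t₁) = S_s·(1+e_p)/(C_α·H).
log₁₀(t₂/t₁) = 0.017 × (1+0.76) / (0.039×2.7) = 0.2841
t₂ = t₁ × 10^0.2841 = 2.7 × 1.924 = 5.194 years

t₂ ≈ 5.19 years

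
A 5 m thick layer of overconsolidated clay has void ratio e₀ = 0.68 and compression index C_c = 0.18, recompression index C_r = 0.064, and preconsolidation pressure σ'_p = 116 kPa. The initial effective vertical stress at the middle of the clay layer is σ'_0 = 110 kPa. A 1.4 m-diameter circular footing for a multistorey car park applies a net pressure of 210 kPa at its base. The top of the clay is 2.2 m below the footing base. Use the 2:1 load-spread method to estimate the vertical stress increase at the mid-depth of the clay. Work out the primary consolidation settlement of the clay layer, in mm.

Mid-depth of clay below the footing base: z = 2.2 + 5/2 = 4.7 m.
Stress increase at mid-clay by the 2:1 spreading method:
Δσ ≈ qD²/(D+z)² = 210×1.4²/(1.4+4.7)² = 11.062 kPa
Final effective stress: σ'_f = 110 + 11.062 = 121.06 kPa.
σ'_f = 121.06 > σ'_p = 116 kPa, so the stress path crosses the preconsolidation pressure — recompression up to σ'_p, then virgin compression beyond:
S_c = H/(1+e₀)·[C_r·log₁₀(σ'_p/σ'_0) + C_c·log₁₀(σ'_f/σ'_p)]
    = 5/1.68 × [0.064×log₁₀(116/110) + 0.18×log₁₀(121.06/116)]
    = 2.9762 × [0.0014762 + 0.0033377] = 0.01433 m

S_c ≈ 14.3 mm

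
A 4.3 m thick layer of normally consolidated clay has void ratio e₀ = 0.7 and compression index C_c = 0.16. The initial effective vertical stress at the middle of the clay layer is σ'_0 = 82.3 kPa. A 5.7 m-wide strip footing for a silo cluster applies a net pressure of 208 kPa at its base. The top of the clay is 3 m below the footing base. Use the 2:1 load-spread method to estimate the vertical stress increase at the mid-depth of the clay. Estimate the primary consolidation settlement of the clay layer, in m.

S_c ≈ 0.149 m

Mid-depth of clay below the footing base: z = 3 + 4.3/2 = 5.15 m.
Stress increase at mid-clay by the 2:1 spreading method:
Δσ = qB/(B+z) = 208×5.7/(5.7+5.15) = 109.27 kPa
Final effective stress: σ'_f = σ'_0 + Δσ = 82.3 + 109.27 = 191.57 kPa.
Normally consolidated clay, so the full stress increment lies on the virgin compression line:
S_c = C_c·H/(1+e₀)·log₁₀(σ'_f/σ'_0) = 0.16×4.3/(1+0.7)×log₁₀(191.57/82.3)
    = 0.40471 × 0.36693 = 0.1485 m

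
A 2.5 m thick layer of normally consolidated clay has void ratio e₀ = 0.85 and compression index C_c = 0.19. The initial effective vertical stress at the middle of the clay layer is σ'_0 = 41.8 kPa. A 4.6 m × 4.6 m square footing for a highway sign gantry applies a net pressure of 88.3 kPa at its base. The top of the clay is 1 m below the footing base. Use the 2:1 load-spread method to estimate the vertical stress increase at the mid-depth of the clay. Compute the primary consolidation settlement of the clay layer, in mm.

S_c ≈ 74.6 mm

Mid-depth of clay below the footing base: z = 1 + 2.5/2 = 2.25 m.
Stress increase at mid-clay by the 2:1 spreading method:
Δσ = qBL/((B+z)(L+z)) = 88.3×4.6×4.6/((4.6+2.25)(4.6+2.25)) = 39.819 kPa
Final effective stress: σ'_f = σ'_0 + Δσ = 41.8 + 39.819 = 81.619 kPa.
Normally consolidated clay, so the full stress increment lies on the virgin compression line:
S_c = C_c·H/(1+e₀)·log₁₀(σ'_f/σ'_0) = 0.19×2.5/(1+0.85)×log₁₀(81.619/41.8)
    = 0.25676 × 0.29061 = 0.07462 m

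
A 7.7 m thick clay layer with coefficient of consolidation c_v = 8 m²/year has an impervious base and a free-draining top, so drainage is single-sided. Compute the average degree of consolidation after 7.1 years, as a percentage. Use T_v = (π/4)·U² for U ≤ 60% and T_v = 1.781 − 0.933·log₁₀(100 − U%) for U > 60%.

Drainage path length: H_d = H = 7.7 m (single drainage).
T_v = c_v·t/H_d² = 8×7.1/7.7² = 0.958.
T_v = 0.958 corresponds to the U > 60% branch:
U = 1 − 10^((1.781 − T_v)/0.933)/100 = 0.9238

U ≈ 92.4 %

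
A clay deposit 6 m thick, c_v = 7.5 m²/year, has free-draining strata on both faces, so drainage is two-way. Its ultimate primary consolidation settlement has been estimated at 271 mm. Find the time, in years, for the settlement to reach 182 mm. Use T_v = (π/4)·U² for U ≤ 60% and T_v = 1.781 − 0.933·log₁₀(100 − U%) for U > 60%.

Drainage path length: H_d = H/2 = 3 m (double drainage).
U = S(t)/S_ult = 182/271 = 0.6716.
U > 60%: T_v = 1.781 − 0.933·log₁₀(100 − 67.159) = 0.36618.
t = T_v·H_d²/c_v = 0.36618×3²/7.5 = 0.4394 years.

t ≈ 0.439 years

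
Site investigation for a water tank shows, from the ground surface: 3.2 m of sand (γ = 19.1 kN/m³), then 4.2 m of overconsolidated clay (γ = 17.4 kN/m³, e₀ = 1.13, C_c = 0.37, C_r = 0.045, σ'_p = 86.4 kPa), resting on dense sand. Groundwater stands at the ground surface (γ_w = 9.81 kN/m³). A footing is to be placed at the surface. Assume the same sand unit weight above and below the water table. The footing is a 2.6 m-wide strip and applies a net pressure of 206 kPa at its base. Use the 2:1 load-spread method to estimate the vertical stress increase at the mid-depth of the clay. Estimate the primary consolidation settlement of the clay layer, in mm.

S_c ≈ 111 mm

Mid-depth of clay below the ground surface: z = 3.2 + 4.2/2 = 5.3 m.
Total vertical stress at mid-clay: σ_v = 19.1×3.2 + 17.4×2.1 = 97.66 kPa.
Pore pressure: u = 9.81×(5.3 − 0) = 51.993 kPa.
Initial effective stress: σ'_0 = σ_v − u = 97.66 − 51.993 = 45.667 kPa.
Stress increase at mid-clay by the 2:1 spreading method:
Δσ = qB/(B+z) = 206×2.6/(2.6+5.3) = 67.797 kPa
Final effective stress: σ'_f = 45.667 + 67.797 = 113.46 kPa.
σ'_f = 113.46 > σ'_p = 86.4 kPa, so the stress path crosses the preconsolidation pressure — recompression up to σ'_p, then virgin compression beyond:
S_c = H/(1+e₀)·[C_r·log₁₀(σ'_p/σ'_0) + C_c·log₁₀(σ'_f/σ'_p)]
    = 4.2/2.13 × [0.045×log₁₀(86.4/45.667) + 0.37×log₁₀(113.46/86.4)]
    = 1.9718 × [0.012461 + 0.043782] = 0.1109 m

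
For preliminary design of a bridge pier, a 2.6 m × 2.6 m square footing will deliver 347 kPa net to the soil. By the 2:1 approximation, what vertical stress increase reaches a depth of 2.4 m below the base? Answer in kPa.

By the 2:1 method the load spreads at 1 horizontal : 2 vertical, so at depth z the loaded area has grown by z in each plan dimension:
Δσ = qBL/((B+z)(L+z)) = 347×2.6×2.6/((2.6+2.4)(2.6+2.4)) = 93.829 kPa

Δσ_z ≈ 93.8 kPa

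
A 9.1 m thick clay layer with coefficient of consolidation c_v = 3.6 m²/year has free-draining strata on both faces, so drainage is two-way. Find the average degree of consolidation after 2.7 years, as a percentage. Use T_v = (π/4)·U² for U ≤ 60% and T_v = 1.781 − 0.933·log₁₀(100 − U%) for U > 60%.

U ≈ 74.6 %

Drainage path length: H_d = H/2 = 4.55 m (double drainage).
T_v = c_v·t/H_d² = 3.6×2.7/4.55² = 0.46951.
T_v = 0.46951 corresponds to the U > 60% branch:
U = 1 − 10^((1.781 − T_v)/0.933)/100 = 0.7455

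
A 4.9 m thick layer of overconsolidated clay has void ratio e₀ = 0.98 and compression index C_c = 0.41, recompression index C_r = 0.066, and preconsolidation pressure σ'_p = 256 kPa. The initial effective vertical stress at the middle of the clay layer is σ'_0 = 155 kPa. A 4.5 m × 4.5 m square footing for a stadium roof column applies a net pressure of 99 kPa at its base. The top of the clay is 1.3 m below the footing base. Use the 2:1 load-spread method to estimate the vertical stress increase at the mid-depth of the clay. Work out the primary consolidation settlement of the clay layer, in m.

S_c ≈ 0.0123 m

Mid-depth of clay below the footing base: z = 1.3 + 4.9/2 = 3.75 m.
Stress increase at mid-clay by the 2:1 spreading method:
Δσ = qBL/((B+z)(L+z)) = 99×4.5×4.5/((4.5+3.75)(4.5+3.75)) = 29.455 kPa
Final effective stress: σ'_f = 155 + 29.455 = 184.45 kPa.
σ'_f = 184.45 ≤ σ'_p = 256 kPa, so the clay remains overconsolidated and only the recompression index applies:
S_c = C_r·H/(1+e₀)·log₁₀(σ'_f/σ'_0) = 0.066×4.9/1.98×log₁₀(184.45/155)
    = 0.16333 × 0.075547 = 0.01234 m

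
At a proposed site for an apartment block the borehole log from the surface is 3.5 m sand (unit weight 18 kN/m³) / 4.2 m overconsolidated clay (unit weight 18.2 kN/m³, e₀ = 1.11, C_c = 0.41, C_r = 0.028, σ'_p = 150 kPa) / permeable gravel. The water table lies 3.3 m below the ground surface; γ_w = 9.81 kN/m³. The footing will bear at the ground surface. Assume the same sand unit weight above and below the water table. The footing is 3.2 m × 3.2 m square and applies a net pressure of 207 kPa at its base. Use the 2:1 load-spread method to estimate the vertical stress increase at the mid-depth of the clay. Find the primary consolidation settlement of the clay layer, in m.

Mid-depth of clay below the ground surface: z = 3.5 + 4.2/2 = 5.6 m.
Total vertical stress at mid-clay: σ_v = 18×3.5 + 18.2×2.1 = 101.22 kPa.
Pore pressure: u = 9.81×(5.6 − 3.3) = 22.563 kPa.
Initial effective stress: σ'_0 = σ_v − u = 101.22 − 22.563 = 78.657 kPa.
Stress increase at mid-clay by the 2:1 spreading method:
Δσ = qBL/((B+z)(L+z)) = 207×3.2×3.2/((3.2+5.6)(3.2+5.6)) = 27.372 kPa
Final effective stress: σ'_f = 78.657 + 27.372 = 106.03 kPa.
σ'_f = 106.03 ≤ σ'_p = 150 kPa, so the clay remains overconsolidated and only the recompression index applies:
S_c = C_r·H/(1+e₀)·log₁₀(σ'_f/σ'_0) = 0.028×4.2/2.11×log₁₀(106.03/78.657)
    = 0.055734 × 0.12969 = 0.007228 m

S_c ≈ 0.00723 m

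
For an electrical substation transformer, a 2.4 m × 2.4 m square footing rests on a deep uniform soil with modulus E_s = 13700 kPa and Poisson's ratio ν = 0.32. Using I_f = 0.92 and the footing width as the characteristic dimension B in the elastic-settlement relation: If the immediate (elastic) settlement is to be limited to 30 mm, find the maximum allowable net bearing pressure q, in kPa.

q ≈ 207 kPa

S_e = q·B·(1−ν²)/E_s · I_f  ⇒  q = S_e·E_s / (B·(1−ν²)·I_f).
q = 0.03 × 13700 / (2.4 × 0.8976 × 0.92) = 207.4 kPa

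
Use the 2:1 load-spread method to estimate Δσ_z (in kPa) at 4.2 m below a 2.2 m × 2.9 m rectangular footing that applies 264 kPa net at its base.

Δσ_z ≈ 37.1 kPa

By the 2:1 method the load spreads at 1 horizontal : 2 vertical, so at depth z the loaded area has grown by z in each plan dimension:
Δσ = qBL/((B+z)(L+z)) = 264×2.2×2.9/((2.2+4.2)(2.9+4.2)) = 37.067 kPa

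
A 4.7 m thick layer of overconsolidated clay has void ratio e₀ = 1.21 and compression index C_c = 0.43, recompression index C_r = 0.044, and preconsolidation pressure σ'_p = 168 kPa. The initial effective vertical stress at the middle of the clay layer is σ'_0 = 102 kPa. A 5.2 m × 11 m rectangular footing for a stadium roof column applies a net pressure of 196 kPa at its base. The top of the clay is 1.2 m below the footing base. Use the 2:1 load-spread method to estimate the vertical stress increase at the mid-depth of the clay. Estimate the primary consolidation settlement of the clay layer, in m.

S_c ≈ 0.0693 m

Mid-depth of clay below the footing base: z = 1.2 + 4.7/2 = 3.55 m.
Stress increase at mid-clay by the 2:1 spreading method:
Δσ = qBL/((B+z)(L+z)) = 196×5.2×11/((5.2+3.55)(11+3.55)) = 88.06 kPa
Final effective stress: σ'_f = 102 + 88.06 = 190.06 kPa.
σ'_f = 190.06 > σ'_p = 168 kPa, so the stress path crosses the preconsolidation pressure — recompression up to σ'_p, then virgin compression beyond:
S_c = H/(1+e₀)·[C_r·log₁₀(σ'_p/σ'_0) + C_c·log₁₀(σ'_f/σ'_p)]
    = 4.7/2.21 × [0.044×log₁₀(168/102) + 0.43×log₁₀(190.06/168)]
    = 2.1267 × [0.0095352 + 0.02304] = 0.06928 m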